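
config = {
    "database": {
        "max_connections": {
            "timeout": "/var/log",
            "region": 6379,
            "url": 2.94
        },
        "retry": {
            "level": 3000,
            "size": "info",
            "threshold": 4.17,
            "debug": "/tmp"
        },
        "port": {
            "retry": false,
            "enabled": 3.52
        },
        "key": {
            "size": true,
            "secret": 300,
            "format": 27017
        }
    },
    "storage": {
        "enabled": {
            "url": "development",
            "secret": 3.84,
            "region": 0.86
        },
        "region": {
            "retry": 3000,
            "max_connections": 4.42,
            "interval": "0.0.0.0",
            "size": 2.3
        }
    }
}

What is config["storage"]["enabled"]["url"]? "development"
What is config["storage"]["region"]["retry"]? 3000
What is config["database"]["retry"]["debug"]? "/tmp"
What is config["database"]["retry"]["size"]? "info"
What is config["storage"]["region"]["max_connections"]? 4.42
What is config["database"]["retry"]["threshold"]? 4.17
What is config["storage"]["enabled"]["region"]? 0.86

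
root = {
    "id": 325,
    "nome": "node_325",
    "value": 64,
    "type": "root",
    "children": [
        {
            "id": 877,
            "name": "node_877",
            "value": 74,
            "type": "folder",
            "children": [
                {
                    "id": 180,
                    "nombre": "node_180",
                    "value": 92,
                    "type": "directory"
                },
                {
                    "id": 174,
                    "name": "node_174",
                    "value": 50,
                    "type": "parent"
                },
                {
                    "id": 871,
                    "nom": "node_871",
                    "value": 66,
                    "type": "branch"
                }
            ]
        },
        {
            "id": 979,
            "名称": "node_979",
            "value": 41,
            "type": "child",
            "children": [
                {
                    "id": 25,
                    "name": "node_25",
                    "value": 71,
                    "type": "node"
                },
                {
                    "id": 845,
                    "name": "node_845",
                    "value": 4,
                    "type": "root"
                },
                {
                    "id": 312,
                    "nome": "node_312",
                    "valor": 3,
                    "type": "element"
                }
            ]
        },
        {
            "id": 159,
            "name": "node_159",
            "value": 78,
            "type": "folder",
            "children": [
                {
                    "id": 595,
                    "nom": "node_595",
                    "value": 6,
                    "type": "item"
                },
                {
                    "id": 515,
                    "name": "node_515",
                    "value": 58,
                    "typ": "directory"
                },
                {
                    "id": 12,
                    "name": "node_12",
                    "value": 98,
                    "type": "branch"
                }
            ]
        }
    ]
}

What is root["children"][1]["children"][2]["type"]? "element"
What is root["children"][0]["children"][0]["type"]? "directory"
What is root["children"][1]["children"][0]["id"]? 25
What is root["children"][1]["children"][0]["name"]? "node_25"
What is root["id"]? 325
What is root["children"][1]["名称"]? "node_979"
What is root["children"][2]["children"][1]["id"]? 515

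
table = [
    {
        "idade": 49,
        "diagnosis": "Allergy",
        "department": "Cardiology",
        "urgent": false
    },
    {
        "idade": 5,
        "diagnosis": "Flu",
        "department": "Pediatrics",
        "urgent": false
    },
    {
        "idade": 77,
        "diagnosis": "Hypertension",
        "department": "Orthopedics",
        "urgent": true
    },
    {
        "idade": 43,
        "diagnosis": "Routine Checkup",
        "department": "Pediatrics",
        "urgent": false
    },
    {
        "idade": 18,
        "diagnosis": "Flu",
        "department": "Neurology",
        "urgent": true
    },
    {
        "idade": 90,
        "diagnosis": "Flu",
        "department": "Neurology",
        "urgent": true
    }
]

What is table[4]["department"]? "Neurology"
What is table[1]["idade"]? 5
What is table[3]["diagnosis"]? "Routine Checkup"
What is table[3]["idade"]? 43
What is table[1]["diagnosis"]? "Flu"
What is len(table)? 6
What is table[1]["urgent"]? False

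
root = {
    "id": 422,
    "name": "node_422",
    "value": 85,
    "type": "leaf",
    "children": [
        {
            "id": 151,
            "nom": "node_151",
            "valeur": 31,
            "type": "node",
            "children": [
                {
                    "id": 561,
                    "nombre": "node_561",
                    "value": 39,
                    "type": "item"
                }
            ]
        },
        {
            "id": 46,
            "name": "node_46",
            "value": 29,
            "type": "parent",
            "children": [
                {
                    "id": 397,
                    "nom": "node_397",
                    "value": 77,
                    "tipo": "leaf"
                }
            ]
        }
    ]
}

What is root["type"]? "leaf"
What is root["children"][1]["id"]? 46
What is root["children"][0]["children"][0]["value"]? 39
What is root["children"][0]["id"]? 151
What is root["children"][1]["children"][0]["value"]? 77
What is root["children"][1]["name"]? "node_46"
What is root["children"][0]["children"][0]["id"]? 561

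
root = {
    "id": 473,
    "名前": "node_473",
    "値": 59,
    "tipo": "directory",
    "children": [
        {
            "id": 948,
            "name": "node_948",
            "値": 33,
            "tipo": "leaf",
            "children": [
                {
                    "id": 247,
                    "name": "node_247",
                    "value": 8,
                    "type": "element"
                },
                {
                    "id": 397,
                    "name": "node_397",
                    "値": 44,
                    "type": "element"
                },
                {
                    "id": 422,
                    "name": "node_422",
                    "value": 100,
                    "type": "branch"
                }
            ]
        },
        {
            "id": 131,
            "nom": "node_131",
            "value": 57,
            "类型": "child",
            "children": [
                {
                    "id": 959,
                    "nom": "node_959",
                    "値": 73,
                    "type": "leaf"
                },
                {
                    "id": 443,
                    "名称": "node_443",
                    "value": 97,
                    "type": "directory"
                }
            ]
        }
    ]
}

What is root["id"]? 473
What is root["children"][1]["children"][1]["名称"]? "node_443"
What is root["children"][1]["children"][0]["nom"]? "node_959"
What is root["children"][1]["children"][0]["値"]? 73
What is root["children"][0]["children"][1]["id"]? 397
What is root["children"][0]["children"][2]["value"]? 100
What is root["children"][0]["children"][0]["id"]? 247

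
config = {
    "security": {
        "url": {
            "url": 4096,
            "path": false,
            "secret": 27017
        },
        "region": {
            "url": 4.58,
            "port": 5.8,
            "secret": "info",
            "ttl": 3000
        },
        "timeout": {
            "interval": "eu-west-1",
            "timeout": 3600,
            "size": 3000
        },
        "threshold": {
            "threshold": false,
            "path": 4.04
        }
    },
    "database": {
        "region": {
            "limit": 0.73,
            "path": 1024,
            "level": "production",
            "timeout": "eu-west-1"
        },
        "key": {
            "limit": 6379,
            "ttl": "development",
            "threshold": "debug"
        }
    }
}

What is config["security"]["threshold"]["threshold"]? False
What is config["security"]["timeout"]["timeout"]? 3600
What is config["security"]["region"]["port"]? 5.8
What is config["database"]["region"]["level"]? "production"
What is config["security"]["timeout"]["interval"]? "eu-west-1"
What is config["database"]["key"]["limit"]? 6379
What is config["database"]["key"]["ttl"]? "development"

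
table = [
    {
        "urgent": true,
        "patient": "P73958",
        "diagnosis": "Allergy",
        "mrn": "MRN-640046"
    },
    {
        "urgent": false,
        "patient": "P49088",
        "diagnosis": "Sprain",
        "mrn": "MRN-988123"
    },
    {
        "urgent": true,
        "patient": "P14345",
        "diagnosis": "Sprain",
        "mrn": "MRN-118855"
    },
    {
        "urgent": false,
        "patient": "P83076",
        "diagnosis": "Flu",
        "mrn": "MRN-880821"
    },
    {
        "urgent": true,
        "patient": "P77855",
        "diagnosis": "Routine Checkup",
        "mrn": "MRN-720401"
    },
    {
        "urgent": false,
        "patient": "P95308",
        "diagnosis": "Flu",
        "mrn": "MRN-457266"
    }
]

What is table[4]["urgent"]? True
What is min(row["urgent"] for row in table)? False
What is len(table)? 6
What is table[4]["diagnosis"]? "Routine Checkup"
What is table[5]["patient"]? "P95308"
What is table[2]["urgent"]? True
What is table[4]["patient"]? "P77855"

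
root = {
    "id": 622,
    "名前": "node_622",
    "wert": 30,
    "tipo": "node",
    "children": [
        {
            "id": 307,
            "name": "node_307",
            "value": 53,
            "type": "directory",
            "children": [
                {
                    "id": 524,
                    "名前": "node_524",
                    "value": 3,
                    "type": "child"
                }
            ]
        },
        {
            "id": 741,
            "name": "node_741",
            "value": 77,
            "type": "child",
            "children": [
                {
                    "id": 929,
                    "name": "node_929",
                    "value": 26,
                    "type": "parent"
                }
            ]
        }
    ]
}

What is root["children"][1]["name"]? "node_741"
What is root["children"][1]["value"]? 77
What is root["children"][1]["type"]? "child"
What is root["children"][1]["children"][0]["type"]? "parent"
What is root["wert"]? 30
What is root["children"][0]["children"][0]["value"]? 3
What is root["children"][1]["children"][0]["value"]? 26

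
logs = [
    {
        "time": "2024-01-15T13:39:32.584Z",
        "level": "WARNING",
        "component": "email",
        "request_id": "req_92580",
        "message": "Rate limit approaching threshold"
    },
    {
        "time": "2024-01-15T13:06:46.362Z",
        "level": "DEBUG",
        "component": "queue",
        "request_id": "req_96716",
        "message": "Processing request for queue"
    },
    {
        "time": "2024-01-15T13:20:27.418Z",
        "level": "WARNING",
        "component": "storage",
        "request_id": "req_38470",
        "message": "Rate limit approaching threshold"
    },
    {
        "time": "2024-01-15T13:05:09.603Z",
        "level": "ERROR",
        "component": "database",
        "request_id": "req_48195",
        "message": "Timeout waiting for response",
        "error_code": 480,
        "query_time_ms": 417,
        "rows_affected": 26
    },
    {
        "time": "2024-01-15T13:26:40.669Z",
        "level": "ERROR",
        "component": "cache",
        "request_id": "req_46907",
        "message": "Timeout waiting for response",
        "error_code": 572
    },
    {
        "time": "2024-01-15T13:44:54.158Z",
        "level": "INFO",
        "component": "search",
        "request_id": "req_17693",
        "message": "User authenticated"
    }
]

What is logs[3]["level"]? "ERROR"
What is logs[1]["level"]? "DEBUG"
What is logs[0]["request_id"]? "req_92580"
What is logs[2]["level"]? "WARNING"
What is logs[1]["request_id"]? "req_96716"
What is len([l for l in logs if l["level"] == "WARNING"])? 2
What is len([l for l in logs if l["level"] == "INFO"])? 1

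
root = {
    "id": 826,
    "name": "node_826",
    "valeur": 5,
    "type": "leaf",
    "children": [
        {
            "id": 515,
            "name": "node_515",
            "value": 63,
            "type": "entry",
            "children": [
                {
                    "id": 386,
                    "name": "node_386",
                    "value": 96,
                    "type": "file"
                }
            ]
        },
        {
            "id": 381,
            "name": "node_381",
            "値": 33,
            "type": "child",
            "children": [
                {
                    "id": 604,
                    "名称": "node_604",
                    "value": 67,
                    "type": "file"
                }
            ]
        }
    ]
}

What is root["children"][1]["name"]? "node_381"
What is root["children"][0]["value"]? 63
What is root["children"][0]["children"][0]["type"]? "file"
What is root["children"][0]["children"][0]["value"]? 96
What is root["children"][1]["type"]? "child"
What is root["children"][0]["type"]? "entry"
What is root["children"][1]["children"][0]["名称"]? "node_604"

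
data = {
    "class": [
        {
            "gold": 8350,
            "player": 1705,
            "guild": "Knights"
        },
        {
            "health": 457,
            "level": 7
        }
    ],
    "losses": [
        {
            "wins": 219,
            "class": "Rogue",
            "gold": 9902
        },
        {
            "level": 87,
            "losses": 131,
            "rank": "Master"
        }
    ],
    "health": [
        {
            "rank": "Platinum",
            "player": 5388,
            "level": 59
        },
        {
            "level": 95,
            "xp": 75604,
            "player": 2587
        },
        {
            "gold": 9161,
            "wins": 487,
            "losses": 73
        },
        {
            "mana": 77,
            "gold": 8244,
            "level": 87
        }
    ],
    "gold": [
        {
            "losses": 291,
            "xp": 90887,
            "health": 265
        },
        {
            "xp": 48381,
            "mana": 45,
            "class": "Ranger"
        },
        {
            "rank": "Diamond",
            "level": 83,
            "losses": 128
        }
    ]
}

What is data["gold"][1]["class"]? "Ranger"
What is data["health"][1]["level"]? 95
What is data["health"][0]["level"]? 59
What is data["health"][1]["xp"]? 75604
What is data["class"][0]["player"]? 1705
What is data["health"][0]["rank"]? "Platinum"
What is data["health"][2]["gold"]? 9161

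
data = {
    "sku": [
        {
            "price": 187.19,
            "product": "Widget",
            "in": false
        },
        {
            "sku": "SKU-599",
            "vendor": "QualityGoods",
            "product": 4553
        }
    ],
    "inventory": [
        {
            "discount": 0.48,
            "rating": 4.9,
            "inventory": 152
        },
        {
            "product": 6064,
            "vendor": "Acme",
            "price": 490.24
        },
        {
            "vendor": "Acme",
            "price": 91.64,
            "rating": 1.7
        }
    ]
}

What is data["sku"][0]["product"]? "Widget"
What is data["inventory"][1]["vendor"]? "Acme"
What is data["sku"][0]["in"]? False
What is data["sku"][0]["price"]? 187.19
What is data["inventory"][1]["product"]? 6064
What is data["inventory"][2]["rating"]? 1.7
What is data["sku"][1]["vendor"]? "QualityGoods"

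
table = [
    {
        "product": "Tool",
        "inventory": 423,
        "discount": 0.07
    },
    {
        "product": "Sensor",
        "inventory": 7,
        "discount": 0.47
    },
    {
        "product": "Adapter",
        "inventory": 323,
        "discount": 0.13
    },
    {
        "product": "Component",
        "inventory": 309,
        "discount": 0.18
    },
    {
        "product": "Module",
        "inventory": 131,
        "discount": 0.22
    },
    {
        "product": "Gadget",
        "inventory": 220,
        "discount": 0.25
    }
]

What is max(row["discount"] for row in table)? 0.47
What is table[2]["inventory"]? 323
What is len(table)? 6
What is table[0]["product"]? "Tool"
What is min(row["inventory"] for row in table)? 7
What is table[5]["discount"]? 0.25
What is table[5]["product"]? "Gadget"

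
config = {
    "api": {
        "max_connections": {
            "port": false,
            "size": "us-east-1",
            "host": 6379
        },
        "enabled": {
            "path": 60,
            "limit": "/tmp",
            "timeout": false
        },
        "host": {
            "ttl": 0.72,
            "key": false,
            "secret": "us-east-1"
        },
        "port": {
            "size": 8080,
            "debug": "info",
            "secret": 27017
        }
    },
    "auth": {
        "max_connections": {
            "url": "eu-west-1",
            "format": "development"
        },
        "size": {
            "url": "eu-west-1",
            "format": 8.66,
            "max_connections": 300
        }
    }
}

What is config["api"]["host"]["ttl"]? 0.72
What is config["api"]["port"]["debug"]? "info"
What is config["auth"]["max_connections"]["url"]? "eu-west-1"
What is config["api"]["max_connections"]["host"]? 6379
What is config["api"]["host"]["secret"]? "us-east-1"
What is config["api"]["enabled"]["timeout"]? False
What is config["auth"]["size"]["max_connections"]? 300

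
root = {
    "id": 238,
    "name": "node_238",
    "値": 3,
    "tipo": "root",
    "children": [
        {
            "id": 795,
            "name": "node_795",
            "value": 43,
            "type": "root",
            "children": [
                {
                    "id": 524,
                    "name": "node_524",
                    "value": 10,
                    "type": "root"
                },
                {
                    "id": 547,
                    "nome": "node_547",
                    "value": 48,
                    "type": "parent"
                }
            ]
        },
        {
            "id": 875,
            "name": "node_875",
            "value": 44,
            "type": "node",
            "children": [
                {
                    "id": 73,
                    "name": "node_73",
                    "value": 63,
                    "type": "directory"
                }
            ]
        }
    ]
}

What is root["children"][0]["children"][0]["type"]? "root"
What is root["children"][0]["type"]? "root"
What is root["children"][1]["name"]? "node_875"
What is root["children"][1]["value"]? 44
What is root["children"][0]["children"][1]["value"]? 48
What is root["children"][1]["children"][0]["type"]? "directory"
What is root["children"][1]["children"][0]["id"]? 73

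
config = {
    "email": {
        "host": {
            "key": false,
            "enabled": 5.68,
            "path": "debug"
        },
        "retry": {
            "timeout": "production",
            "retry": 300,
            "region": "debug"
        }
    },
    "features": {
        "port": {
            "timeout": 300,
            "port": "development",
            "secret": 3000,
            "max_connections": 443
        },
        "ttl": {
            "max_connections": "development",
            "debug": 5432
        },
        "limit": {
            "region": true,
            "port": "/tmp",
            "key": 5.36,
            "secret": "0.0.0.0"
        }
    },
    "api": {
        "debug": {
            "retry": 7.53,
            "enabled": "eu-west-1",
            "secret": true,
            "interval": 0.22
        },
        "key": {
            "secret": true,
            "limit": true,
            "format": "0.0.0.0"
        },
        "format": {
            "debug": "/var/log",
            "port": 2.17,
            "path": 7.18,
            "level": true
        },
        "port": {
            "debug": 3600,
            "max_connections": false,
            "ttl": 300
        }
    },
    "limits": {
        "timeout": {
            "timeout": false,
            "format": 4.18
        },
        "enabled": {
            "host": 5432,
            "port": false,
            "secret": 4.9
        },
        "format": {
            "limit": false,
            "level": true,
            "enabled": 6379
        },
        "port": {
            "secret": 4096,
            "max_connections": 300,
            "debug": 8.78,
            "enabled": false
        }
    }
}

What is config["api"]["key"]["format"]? "0.0.0.0"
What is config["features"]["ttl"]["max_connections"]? "development"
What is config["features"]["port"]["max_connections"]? 443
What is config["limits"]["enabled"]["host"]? 5432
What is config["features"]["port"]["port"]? "development"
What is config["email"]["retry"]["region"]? "debug"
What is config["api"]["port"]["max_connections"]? False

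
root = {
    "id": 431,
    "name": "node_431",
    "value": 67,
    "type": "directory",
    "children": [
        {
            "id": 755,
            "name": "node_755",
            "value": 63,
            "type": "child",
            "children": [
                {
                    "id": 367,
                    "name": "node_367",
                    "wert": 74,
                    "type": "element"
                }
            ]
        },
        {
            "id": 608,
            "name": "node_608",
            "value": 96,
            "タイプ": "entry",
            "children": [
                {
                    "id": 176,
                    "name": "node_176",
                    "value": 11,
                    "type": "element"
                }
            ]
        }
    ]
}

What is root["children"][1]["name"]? "node_608"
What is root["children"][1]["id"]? 608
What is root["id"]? 431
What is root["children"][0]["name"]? "node_755"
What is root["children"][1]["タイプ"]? "entry"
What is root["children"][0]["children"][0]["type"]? "element"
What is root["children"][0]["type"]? "child"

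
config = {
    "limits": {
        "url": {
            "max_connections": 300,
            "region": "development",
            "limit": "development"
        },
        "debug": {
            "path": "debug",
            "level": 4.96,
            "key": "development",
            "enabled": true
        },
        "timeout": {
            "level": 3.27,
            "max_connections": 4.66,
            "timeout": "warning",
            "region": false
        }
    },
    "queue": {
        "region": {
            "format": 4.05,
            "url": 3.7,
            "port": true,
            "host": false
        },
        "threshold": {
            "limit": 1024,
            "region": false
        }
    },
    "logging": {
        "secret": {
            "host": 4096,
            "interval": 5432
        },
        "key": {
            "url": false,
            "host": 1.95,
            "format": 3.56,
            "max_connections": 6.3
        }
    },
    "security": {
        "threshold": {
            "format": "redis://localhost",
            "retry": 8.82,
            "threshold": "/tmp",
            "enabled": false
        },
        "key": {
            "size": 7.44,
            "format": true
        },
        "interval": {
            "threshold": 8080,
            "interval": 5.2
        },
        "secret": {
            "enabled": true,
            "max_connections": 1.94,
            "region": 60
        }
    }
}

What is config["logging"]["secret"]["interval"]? 5432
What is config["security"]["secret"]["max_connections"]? 1.94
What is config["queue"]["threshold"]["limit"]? 1024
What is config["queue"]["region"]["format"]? 4.05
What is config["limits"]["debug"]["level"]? 4.96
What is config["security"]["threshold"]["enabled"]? False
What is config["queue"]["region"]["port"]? True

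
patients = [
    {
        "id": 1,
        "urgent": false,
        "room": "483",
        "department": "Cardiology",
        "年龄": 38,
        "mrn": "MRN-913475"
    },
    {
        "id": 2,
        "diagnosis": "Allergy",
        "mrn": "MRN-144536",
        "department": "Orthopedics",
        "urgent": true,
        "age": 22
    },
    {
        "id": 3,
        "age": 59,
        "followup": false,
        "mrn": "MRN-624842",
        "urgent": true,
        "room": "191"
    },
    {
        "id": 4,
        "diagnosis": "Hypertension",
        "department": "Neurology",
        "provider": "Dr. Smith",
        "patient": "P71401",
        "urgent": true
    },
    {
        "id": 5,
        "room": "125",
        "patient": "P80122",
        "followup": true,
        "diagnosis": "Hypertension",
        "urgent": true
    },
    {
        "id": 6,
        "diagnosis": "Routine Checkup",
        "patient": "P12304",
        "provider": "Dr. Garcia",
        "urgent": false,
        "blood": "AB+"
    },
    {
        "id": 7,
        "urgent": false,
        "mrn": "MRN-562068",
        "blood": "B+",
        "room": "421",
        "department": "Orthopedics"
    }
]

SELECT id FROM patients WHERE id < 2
[1]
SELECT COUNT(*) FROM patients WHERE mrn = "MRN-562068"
1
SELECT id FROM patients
[1, 2, 3, 4, 5, 6, 7]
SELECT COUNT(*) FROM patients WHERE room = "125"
1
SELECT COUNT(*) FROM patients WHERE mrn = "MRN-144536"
1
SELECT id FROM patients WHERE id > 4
[5, 6, 7]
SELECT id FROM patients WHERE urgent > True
[]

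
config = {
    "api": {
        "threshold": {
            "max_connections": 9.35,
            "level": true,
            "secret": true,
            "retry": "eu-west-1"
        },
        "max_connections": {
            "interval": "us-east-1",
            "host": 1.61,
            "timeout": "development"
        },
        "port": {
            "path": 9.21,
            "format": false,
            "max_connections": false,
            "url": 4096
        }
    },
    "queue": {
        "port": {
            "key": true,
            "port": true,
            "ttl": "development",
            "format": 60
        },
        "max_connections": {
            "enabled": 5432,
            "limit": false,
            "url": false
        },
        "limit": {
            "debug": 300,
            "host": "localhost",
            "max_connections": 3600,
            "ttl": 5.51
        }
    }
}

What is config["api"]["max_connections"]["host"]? 1.61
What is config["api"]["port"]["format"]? False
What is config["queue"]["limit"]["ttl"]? 5.51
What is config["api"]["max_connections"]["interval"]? "us-east-1"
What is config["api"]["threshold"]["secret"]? True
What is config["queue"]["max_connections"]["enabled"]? 5432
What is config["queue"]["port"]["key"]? True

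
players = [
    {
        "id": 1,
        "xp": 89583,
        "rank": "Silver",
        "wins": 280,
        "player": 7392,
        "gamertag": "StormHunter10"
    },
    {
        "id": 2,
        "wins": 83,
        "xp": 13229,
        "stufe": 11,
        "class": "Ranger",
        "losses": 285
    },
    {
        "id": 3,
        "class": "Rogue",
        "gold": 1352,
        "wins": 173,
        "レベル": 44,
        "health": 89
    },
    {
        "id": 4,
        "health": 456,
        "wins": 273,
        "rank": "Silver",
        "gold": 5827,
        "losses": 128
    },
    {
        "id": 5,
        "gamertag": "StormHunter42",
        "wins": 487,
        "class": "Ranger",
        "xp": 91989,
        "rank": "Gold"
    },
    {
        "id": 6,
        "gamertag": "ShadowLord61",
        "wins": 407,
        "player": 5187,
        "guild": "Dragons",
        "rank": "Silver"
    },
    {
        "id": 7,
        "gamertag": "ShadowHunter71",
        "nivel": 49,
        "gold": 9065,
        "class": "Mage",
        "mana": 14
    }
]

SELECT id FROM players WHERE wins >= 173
[1, 3, 4, 5, 6]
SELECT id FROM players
[1, 2, 3, 4, 5, 6, 7]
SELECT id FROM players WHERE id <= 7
[1, 2, 3, 4, 5, 6, 7]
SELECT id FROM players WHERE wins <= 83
[2]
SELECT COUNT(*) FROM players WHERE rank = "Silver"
3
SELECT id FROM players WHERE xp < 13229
[]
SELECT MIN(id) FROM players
1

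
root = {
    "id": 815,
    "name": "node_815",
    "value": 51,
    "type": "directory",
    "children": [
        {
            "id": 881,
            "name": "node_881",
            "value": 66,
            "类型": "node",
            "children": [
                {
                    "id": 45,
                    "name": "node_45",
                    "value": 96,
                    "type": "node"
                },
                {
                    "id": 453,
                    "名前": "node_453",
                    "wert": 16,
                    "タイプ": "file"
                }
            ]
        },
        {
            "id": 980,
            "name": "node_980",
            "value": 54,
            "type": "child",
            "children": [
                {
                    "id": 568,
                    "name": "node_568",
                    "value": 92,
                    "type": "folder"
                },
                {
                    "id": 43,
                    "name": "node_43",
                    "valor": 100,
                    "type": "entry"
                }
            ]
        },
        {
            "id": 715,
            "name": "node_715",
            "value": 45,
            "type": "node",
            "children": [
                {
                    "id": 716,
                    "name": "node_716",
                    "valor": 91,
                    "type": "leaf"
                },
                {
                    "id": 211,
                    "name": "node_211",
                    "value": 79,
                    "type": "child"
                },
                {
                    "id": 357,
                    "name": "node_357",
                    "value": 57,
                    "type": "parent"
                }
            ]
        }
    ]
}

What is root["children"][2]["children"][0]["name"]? "node_716"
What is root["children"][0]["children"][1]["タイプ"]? "file"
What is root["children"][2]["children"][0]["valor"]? 91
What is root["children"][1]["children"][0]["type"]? "folder"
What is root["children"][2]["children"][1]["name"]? "node_211"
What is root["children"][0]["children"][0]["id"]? 45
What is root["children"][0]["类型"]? "node"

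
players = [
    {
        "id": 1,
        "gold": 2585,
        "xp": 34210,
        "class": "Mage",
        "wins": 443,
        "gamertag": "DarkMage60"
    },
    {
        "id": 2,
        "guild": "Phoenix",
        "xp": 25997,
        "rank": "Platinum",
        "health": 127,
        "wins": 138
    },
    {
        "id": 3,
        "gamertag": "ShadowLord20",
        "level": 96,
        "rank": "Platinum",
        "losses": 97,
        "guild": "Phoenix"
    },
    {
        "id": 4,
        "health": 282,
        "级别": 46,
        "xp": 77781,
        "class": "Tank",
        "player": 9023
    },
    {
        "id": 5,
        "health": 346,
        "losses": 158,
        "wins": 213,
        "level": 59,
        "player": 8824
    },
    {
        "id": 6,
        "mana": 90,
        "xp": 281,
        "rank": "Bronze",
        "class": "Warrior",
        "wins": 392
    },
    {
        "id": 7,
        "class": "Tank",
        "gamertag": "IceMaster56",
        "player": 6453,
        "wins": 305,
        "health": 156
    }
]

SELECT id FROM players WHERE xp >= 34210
[1, 4]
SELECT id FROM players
[1, 2, 3, 4, 5, 6, 7]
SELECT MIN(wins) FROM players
138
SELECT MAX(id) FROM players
7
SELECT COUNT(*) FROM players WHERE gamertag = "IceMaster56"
1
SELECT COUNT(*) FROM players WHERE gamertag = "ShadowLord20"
1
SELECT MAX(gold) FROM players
2585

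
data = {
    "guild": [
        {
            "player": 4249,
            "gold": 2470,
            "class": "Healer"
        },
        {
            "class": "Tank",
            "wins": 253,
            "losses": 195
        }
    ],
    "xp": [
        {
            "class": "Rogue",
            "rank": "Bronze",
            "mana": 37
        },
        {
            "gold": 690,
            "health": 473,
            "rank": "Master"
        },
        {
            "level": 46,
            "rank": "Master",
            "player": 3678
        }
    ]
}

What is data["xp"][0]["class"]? "Rogue"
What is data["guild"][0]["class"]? "Healer"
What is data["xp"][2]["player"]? 3678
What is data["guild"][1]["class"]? "Tank"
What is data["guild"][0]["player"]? 4249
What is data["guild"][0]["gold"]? 2470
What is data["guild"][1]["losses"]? 195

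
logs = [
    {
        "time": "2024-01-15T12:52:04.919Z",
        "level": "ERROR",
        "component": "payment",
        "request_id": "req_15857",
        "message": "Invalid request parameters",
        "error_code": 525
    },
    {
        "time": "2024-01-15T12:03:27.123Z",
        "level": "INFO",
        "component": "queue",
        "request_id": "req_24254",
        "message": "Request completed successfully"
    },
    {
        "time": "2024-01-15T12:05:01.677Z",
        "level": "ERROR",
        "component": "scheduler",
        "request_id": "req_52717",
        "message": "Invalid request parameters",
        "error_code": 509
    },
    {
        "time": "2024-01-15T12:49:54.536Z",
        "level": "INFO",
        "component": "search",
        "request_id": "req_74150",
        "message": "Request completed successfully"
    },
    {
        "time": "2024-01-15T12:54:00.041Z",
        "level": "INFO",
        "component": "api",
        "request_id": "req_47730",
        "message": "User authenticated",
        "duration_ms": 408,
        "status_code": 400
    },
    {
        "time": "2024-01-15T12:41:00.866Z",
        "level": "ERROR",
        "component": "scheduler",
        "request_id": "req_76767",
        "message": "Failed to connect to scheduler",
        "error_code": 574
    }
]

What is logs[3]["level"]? "INFO"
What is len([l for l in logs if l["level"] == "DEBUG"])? 0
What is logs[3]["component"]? "search"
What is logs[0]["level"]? "ERROR"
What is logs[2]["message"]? "Invalid request parameters"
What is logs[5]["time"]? "2024-01-15T12:41:00.866Z"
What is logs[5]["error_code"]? 574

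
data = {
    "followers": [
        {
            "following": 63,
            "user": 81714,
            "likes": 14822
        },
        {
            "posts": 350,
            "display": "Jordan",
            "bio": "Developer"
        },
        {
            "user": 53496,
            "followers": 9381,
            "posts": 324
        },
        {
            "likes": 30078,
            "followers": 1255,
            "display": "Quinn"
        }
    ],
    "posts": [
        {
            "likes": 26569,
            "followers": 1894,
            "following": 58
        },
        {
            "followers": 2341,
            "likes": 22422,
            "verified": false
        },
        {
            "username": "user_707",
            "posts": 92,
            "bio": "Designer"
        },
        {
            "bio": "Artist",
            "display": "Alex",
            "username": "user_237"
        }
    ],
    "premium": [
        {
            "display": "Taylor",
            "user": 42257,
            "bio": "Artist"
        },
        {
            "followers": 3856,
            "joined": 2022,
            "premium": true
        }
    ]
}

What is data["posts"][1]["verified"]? False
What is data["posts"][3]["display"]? "Alex"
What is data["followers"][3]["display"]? "Quinn"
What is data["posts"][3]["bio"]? "Artist"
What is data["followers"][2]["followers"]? 9381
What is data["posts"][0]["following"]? 58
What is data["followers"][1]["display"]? "Jordan"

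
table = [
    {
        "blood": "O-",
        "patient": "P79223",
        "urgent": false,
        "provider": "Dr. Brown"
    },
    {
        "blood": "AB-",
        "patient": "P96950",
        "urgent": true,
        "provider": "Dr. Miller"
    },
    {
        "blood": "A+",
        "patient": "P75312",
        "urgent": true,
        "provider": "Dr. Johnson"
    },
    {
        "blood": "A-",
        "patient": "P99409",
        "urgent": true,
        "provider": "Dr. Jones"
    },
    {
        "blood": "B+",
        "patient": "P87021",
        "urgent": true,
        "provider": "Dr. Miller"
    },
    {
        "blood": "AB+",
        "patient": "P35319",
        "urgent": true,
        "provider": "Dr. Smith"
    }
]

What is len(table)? 6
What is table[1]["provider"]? "Dr. Miller"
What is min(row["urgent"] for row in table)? False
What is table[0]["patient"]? "P79223"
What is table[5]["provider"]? "Dr. Smith"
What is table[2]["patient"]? "P75312"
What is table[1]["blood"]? "AB-"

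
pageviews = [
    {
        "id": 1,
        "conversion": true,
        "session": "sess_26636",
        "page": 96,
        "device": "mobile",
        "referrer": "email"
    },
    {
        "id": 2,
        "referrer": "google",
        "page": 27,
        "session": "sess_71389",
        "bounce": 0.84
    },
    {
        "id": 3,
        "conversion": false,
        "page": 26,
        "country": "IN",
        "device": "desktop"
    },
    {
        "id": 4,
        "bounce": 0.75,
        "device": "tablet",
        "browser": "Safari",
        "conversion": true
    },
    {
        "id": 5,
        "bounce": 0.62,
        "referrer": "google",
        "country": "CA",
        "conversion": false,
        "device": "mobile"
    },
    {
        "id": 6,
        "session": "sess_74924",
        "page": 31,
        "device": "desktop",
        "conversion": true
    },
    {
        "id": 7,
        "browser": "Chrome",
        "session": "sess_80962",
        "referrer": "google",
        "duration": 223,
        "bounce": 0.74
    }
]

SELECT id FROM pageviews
[1, 2, 3, 4, 5, 6, 7]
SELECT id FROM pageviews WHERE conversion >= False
[1, 3, 4, 5, 6]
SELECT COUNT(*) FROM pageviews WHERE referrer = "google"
3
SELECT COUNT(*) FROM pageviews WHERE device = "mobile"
2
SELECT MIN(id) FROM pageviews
1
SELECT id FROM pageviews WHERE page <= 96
[1, 2, 3, 6]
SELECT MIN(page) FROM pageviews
26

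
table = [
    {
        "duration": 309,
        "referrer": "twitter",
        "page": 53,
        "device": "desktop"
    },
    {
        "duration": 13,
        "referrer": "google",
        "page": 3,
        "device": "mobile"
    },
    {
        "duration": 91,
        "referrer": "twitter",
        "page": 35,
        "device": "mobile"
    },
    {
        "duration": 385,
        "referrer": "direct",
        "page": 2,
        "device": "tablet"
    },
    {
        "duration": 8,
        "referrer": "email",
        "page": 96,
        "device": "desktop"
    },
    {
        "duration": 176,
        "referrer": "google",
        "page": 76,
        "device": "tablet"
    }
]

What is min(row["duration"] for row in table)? 8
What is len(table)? 6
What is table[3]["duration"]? 385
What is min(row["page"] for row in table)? 2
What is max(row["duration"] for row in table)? 385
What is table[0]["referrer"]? "twitter"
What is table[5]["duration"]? 176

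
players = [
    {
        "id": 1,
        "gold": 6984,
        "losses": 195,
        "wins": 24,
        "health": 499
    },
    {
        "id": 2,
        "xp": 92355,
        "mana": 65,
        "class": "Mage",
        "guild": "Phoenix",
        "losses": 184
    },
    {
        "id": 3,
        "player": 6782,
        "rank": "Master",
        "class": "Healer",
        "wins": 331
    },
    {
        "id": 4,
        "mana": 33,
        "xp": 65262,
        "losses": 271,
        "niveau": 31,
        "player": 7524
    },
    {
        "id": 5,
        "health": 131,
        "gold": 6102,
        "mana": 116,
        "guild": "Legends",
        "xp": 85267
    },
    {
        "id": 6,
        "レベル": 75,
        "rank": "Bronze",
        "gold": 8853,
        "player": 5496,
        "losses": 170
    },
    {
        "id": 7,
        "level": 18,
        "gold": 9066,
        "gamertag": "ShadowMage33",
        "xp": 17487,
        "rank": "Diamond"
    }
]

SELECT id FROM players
[1, 2, 3, 4, 5, 6, 7]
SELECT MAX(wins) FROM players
331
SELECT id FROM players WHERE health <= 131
[5]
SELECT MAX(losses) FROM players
271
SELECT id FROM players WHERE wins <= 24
[1]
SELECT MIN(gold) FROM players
6102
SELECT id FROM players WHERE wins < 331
[1]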